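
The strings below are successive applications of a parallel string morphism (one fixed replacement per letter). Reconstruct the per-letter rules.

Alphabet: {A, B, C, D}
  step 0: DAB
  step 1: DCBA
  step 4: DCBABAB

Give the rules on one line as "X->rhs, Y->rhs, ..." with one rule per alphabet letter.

A->B, B->A, C->B, D->DC

  step 0 ⇒ step 1: DAB ⇒ DC·B·A
    A ↦ B
    B ↦ A
    D ↦ DC
    C ↦ B  (constrained at step 1)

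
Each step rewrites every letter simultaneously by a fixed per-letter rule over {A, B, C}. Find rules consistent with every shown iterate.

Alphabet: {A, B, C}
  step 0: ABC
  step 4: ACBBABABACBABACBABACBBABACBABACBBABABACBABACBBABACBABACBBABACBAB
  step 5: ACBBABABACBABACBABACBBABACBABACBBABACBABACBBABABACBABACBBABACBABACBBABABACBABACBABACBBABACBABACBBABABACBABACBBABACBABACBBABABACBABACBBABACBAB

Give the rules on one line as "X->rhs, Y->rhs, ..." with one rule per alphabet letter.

  step 4 ⇒ step 5: ACBBABABACBABACBABACBBABACBABACBBABABACBABACBBABACBABACBBABACBAB ⇒ ACB·B·AB·AB·ACB·AB·ACB·AB·ACB·B·AB·ACB·AB·ACB·B·AB·ACB·AB·ACB·B·AB·AB·ACB·AB·ACB·B·AB·ACB·AB·ACB·B·AB·AB·ACB·AB·ACB·AB·ACB·B·AB·ACB·AB·ACB·B·AB·AB·ACB·AB·ACB·B·AB·ACB·AB·ACB·B·AB·AB·ACB·AB·ACB·B·AB·ACB·AB
    A ↦ ACB
    B ↦ AB
    C ↦ B

A->ACB, B->AB, C->B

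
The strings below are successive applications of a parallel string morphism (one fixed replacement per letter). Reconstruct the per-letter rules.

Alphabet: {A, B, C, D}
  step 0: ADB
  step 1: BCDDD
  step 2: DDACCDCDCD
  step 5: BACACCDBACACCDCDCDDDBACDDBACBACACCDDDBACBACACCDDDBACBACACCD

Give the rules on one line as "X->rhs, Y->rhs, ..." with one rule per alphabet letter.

  step 1 ⇒ step 2: BCDDD ⇒ DD·AC·CD·CD·CD
    B ↦ DD
    C ↦ AC
    D ↦ CD
  step 0 ⇒ step 1: ADB ⇒ B·CD·DD
    A ↦ B

A->B, B->DD, C->AC, D->CD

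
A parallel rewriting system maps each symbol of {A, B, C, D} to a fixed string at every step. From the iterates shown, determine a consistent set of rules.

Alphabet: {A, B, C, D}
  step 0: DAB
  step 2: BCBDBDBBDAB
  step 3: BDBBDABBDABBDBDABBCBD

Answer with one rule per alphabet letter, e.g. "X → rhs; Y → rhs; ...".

  step 2 ⇒ step 3: BCBDBDBBDAB ⇒ BD·B·BD·AB·BD·AB·BD·BD·AB·BC·BD
    A ↦ BC
    B ↦ BD
    C ↦ B
    D ↦ AB

A->BC, B->BD, C->B, D->AB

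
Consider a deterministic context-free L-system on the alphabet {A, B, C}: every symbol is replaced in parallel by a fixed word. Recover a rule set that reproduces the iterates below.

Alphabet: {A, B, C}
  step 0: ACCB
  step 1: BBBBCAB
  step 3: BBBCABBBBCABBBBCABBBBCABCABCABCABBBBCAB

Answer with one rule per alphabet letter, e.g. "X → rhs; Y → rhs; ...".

A->BB, B->CAB, C->B

  step 0 ⇒ step 1: ACCB ⇒ BB·B·B·CAB
    A ↦ BB
    B ↦ CAB
    C ↦ B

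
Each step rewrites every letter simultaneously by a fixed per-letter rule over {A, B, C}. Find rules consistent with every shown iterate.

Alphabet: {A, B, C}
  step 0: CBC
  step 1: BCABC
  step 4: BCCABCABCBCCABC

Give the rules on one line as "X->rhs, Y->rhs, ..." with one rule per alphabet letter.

  step 0 ⇒ step 1: CBC ⇒ BC·A·BC
    B ↦ A
    C ↦ BC
    A ↦ C  (constrained at step 1)

A->C, B->A, C->BC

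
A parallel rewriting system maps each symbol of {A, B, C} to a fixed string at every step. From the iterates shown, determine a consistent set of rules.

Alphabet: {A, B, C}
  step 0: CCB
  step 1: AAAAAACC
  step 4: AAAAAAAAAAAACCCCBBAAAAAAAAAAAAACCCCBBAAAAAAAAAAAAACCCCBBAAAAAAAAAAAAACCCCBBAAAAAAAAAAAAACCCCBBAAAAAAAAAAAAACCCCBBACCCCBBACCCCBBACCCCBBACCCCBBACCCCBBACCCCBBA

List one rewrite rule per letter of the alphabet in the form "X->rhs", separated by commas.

  step 0 ⇒ step 1: CCB ⇒ AAA·AAA·CC
    B ↦ CC
    C ↦ AAA
    A ↦ BBA  (constrained at step 1)

A->BBA, B->CC, C->AAA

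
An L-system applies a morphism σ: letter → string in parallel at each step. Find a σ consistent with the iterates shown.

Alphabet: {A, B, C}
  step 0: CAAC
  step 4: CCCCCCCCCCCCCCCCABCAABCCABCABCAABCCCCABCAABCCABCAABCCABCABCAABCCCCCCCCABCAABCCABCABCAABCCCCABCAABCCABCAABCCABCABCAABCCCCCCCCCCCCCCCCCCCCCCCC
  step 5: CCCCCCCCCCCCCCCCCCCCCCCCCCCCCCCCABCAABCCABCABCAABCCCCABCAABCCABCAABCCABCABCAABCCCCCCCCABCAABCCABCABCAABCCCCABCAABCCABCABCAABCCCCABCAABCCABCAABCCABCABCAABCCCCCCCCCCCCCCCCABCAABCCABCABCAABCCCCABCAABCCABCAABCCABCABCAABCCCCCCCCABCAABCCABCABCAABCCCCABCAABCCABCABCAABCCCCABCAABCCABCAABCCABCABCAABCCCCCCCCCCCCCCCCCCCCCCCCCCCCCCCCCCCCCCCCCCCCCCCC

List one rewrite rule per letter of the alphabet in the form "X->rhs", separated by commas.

  step 4 ⇒ step 5: CCCCCCCCCCCCCCCCABCAABCCABCABCAABCCCCABCAABCCABCAABCCABCABCAABCCCCCCCCABCAABCCABCABCAABCCCCABCAABCCABCAABCCABCABCAABCCCCCCCCCCCCCCCCCCCCCCCC ⇒ CC·CC·CC·CC·CC·CC·CC·CC·CC·CC·CC·CC·CC·CC·CC·CC·ABC·AAB·CC·ABC·ABC·AAB·CC·CC·ABC·AAB·CC·ABC·AAB·CC·ABC·ABC·AAB·CC·CC·CC·CC·ABC·AAB·CC·ABC·ABC·AAB·CC·CC·ABC·AAB·CC·ABC·ABC·AAB·CC·CC·ABC·AAB·CC·ABC·AAB·CC·ABC·ABC·AAB·CC·CC·CC·CC·CC·CC·CC·CC·ABC·AAB·CC·ABC·ABC·AAB·CC·CC·ABC·AAB·CC·ABC·AAB·CC·ABC·ABC·AAB·CC·CC·CC·CC·ABC·AAB·CC·ABC·ABC·AAB·CC·CC·ABC·AAB·CC·ABC·ABC·AAB·CC·CC·ABC·AAB·CC·ABC·AAB·CC·ABC·ABC·AAB·CC·CC·CC·CC·CC·CC·CC·CC·CC·CC·CC·CC·CC·CC·CC·CC·CC·CC·CC·CC·CC·CC·CC·CC
    A ↦ ABC
    B ↦ AAB
    C ↦ CC

A->ABC, B->AAB, C->CC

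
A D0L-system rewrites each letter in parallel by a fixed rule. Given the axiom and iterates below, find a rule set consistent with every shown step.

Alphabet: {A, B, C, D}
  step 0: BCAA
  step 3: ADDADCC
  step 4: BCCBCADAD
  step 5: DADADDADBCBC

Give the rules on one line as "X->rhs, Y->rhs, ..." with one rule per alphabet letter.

A->B, B->D, C->AD, D->C

  step 4 ⇒ step 5: BCCBCADAD ⇒ D·AD·AD·D·AD·B·C·B·C
    A ↦ B
    B ↦ D
    C ↦ AD
    D ↦ C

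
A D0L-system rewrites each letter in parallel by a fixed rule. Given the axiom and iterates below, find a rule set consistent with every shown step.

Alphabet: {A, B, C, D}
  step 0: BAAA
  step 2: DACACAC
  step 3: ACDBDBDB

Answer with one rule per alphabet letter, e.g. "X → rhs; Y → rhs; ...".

  step 2 ⇒ step 3: DACACAC ⇒ AC·D·B·D·B·D·B
    A ↦ D
    C ↦ B
    D ↦ AC
    B ↦ A  (constrained at step 0)

A->D, B->A, C->B, D->AC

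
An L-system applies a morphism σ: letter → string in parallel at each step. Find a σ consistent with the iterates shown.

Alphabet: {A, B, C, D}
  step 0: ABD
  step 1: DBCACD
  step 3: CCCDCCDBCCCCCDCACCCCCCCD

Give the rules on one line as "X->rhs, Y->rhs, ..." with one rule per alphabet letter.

  step 0 ⇒ step 1: ABD ⇒ DB·CA·CD
    A ↦ DB
    B ↦ CA
    D ↦ CD
    C ↦ CC  (constrained at step 1)

A->DB, B->CA, C->CC, D->CD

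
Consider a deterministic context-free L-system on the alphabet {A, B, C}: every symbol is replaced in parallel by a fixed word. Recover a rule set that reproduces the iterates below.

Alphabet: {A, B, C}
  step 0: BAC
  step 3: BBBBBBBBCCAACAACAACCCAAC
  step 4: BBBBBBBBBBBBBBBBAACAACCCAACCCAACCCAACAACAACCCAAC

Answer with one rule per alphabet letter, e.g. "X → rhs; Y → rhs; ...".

A->C, B->BB, C->AAC

  step 3 ⇒ step 4: BBBBBBBBCCAACAACAACCCAAC ⇒ BB·BB·BB·BB·BB·BB·BB·BB·AAC·AAC·C·C·AAC·C·C·AAC·C·C·AAC·AAC·AAC·C·C·AAC
    A ↦ C
    B ↦ BB
    C ↦ AAC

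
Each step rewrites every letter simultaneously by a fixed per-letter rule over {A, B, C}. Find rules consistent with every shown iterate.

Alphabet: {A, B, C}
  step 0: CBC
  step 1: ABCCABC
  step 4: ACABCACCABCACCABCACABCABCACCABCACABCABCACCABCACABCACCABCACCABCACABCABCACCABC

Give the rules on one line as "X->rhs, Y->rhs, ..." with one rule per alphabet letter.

  step 0 ⇒ step 1: CBC ⇒ ABC·C·ABC
    B ↦ C
    C ↦ ABC
    A ↦ AC  (constrained at step 1)

A->AC, B->C, C->ABC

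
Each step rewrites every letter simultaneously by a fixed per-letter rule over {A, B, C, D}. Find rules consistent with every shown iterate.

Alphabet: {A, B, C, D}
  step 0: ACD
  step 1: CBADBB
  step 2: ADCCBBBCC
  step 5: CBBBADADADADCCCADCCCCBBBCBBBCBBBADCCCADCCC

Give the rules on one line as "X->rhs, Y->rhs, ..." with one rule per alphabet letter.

A->CB, B->C, C->AD, D->BB

  step 1 ⇒ step 2: CBADBB ⇒ AD·C·CB·BB·C·C
    A ↦ CB
    B ↦ C
    C ↦ AD
    D ↦ BB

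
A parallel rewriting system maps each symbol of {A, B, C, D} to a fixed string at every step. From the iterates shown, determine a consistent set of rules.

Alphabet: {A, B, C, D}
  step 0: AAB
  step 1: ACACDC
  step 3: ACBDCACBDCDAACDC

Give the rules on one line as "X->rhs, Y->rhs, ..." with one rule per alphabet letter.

  step 0 ⇒ step 1: AAB ⇒ AC·AC·DC
    A ↦ AC
    B ↦ DC
    C ↦ B  (constrained at step 1)
    D ↦ DA  (constrained at step 1)

A->AC, B->DC, C->B, D->DA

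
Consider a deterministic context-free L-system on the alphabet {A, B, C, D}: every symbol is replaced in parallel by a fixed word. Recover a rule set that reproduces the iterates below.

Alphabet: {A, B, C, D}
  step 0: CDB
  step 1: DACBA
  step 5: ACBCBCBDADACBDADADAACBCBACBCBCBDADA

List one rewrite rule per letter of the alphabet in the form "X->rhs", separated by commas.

  step 0 ⇒ step 1: CDB ⇒ D·ACB·A
    B ↦ A
    C ↦ D
    D ↦ ACB
    A ↦ CB  (constrained at step 1)

A->CB, B->A, C->D, D->ACB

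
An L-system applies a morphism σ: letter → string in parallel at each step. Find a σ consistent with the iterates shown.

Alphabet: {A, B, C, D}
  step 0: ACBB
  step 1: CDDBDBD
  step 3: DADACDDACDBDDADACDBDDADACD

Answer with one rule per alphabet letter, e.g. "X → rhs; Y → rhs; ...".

  step 0 ⇒ step 1: ACBB ⇒ CD·D·BD·BD
    A ↦ CD
    B ↦ BD
    C ↦ D
    D ↦ DA  (constrained at step 1)

A->CD, B->BD, C->D, D->DA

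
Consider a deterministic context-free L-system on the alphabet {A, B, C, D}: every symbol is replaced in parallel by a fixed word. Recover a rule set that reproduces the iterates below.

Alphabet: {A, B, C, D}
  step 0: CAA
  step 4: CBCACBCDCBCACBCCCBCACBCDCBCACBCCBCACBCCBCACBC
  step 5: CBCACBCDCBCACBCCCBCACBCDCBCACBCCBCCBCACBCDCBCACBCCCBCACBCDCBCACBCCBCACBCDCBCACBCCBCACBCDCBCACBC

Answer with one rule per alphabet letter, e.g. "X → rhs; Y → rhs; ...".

A->D, B->A, C->CBC, D->C

  step 4 ⇒ step 5: CBCACBCDCBCACBCCCBCACBCDCBCACBCCBCACBCCBCACBC ⇒ CBC·A·CBC·D·CBC·A·CBC·C·CBC·A·CBC·D·CBC·A·CBC·CBC·CBC·A·CBC·D·CBC·A·CBC·C·CBC·A·CBC·D·CBC·A·CBC·CBC·A·CBC·D·CBC·A·CBC·CBC·A·CBC·D·CBC·A·CBC
    A ↦ D
    B ↦ A
    C ↦ CBC
    D ↦ C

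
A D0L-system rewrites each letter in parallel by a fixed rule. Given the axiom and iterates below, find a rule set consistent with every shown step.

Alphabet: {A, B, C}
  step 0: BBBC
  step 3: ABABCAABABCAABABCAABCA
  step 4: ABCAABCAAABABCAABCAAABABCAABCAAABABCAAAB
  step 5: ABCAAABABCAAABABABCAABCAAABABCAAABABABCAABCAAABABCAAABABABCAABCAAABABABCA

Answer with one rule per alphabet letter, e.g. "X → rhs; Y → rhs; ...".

  step 4 ⇒ step 5: ABCAABCAAABABCAABCAAABABCAABCAAABABCAAAB ⇒ AB·CA·A·AB·AB·CA·A·AB·AB·AB·CA·AB·CA·A·AB·AB·CA·A·AB·AB·AB·CA·AB·CA·A·AB·AB·CA·A·AB·AB·AB·CA·AB·CA·A·AB·AB·AB·CA
    A ↦ AB
    B ↦ CA
    C ↦ A

A->AB, B->CA, C->A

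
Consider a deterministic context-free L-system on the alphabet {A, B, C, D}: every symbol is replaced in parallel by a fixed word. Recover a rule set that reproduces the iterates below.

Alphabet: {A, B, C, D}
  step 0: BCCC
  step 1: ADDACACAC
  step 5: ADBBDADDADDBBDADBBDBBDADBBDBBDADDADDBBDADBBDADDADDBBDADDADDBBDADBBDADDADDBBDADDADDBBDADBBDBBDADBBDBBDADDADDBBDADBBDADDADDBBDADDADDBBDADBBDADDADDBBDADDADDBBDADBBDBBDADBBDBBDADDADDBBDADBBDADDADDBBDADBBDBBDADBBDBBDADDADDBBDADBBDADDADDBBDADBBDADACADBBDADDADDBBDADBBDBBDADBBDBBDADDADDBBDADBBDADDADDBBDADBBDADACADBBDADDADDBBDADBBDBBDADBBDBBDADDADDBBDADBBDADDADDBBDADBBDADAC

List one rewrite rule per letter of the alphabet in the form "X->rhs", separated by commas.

A->AD, B->ADD, C->AC, D->BBD

  step 0 ⇒ step 1: BCCC ⇒ ADD·AC·AC·AC
    B ↦ ADD
    C ↦ AC
    A ↦ AD  (constrained at step 1)
    D ↦ BBD  (constrained at step 1)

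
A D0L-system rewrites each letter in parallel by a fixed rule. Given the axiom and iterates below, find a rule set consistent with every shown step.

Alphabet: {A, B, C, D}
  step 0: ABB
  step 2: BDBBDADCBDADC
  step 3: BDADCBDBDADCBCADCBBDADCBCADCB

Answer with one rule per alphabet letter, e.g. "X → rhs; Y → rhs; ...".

  step 2 ⇒ step 3: BDBBDADCBDADC ⇒ BD·ADC·BD·BD·ADC·BC·ADC·B·BD·ADC·BC·ADC·B
    A ↦ BC
    B ↦ BD
    C ↦ B
    D ↦ ADC

A->BC, B->BD, C->B, D->ADC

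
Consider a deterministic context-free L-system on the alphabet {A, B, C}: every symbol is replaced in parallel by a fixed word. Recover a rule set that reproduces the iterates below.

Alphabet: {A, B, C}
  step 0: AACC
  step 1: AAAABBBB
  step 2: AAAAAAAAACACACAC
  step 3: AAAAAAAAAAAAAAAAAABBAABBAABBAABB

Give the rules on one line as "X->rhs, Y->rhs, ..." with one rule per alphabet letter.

  step 2 ⇒ step 3: AAAAAAAAACACACAC ⇒ AA·AA·AA·AA·AA·AA·AA·AA·AA·BB·AA·BB·AA·BB·AA·BB
    A ↦ AA
    C ↦ BB
  step 1 ⇒ step 2: AAAABBBB ⇒ AA·AA·AA·AA·AC·AC·AC·AC
    B ↦ AC

A->AA, B->AC, C->BB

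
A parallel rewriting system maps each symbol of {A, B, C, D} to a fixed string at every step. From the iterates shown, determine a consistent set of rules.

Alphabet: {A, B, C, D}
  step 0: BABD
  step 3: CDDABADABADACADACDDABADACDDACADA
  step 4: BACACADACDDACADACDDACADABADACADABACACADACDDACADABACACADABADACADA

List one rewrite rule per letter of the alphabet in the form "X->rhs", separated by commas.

A->DA, B->CD, C->BA, D->CA

  step 3 ⇒ step 4: CDDABADABADACADACDDABADACDDACADA ⇒ BA·CA·CA·DA·CD·DA·CA·DA·CD·DA·CA·DA·BA·DA·CA·DA·BA·CA·CA·DA·CD·DA·CA·DA·BA·CA·CA·DA·BA·DA·CA·DA
    A ↦ DA
    B ↦ CD
    C ↦ BA
    D ↦ CA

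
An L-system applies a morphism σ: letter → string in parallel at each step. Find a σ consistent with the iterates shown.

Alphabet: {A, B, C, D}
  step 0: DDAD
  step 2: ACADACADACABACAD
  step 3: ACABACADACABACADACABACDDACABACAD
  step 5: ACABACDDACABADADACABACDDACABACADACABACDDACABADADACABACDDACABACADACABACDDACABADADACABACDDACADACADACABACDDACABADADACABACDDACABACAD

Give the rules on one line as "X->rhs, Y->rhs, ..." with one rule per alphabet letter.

A->AC, B->DD, C->AB, D->AD

  step 2 ⇒ step 3: ACADACADACABACAD ⇒ AC·AB·AC·AD·AC·AB·AC·AD·AC·AB·AC·DD·AC·AB·AC·AD
    A ↦ AC
    B ↦ DD
    C ↦ AB
    D ↦ AD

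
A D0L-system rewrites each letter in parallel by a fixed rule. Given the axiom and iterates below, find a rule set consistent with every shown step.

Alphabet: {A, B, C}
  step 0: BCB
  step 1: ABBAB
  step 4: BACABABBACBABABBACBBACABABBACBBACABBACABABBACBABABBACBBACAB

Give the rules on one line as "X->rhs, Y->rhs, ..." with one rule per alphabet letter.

  step 0 ⇒ step 1: BCB ⇒ AB·B·AB
    B ↦ AB
    C ↦ B
    A ↦ BAC  (constrained at step 1)

A->BAC, B->AB, C->B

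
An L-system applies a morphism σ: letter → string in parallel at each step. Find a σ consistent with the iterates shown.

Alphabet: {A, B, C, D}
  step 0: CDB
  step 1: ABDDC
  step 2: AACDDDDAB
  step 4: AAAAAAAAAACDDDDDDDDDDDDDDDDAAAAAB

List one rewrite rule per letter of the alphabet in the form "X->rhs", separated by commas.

  step 1 ⇒ step 2: ABDDC ⇒ AA·C·DD·DD·AB
    A ↦ AA
    B ↦ C
    C ↦ AB
    D ↦ DD

A->AA, B->C, C->AB, D->DD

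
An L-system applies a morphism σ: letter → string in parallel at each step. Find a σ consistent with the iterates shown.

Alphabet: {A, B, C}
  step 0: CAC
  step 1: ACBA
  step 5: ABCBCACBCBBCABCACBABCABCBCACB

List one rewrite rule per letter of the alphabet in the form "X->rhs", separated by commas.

  step 0 ⇒ step 1: CAC ⇒ A·CB·A
    A ↦ CB
    C ↦ A
    B ↦ BC  (constrained at step 1)

A->CB, B->BC, C->A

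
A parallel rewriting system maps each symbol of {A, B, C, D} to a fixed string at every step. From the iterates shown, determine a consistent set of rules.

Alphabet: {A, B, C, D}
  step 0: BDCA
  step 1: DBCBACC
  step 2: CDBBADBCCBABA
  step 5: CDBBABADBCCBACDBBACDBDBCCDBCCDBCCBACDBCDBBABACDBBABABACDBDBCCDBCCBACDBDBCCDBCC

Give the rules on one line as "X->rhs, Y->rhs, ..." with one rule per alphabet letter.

A->CC, B->DB, C->BA, D->C

  step 1 ⇒ step 2: DBCBACC ⇒ C·DB·BA·DB·CC·BA·BA
    A ↦ CC
    B ↦ DB
    C ↦ BA
    D ↦ C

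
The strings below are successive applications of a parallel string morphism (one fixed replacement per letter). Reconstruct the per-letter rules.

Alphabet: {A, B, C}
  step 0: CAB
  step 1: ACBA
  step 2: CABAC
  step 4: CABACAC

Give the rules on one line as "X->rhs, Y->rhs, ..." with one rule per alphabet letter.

A->C, B->BA, C->A

  step 1 ⇒ step 2: ACBA ⇒ C·A·BA·C
    A ↦ C
    B ↦ BA
    C ↦ A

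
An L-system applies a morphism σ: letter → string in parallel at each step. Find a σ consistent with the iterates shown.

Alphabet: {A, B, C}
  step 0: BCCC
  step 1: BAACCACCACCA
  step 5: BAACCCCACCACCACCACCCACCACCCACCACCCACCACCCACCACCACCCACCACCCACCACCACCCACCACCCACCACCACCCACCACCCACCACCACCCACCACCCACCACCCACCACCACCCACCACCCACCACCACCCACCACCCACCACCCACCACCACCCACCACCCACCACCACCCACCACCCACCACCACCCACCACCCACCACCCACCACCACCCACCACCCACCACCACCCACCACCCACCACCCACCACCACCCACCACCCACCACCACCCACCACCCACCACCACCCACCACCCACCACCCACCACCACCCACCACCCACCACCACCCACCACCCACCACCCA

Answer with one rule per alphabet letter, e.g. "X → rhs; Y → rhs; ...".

  step 0 ⇒ step 1: BCCC ⇒ BAA·CCA·CCA·CCA
    B ↦ BAA
    C ↦ CCA
    A ↦ C  (constrained at step 1)

A->C, B->BAA, C->CCA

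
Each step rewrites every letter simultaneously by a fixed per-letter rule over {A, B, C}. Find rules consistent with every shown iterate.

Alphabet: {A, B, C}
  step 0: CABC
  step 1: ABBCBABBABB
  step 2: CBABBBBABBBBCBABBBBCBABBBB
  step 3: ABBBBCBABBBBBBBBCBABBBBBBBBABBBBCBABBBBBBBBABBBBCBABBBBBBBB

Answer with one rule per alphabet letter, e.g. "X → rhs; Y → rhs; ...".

A->CBA, B->BB, C->ABB

  step 2 ⇒ step 3: CBABBBBABBBBCBABBBBCBABBBB ⇒ ABB·BB·CBA·BB·BB·BB·BB·CBA·BB·BB·BB·BB·ABB·BB·CBA·BB·BB·BB·BB·ABB·BB·CBA·BB·BB·BB·BB
    A ↦ CBA
    B ↦ BB
    C ↦ ABB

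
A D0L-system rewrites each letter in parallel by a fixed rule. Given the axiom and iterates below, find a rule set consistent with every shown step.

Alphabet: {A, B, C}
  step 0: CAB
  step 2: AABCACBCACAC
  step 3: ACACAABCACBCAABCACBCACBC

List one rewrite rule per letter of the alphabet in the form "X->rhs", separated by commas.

A->AC, B->AA, C->BC

  step 2 ⇒ step 3: AABCACBCACAC ⇒ AC·AC·AA·BC·AC·BC·AA·BC·AC·BC·AC·BC
    A ↦ AC
    B ↦ AA
    C ↦ BC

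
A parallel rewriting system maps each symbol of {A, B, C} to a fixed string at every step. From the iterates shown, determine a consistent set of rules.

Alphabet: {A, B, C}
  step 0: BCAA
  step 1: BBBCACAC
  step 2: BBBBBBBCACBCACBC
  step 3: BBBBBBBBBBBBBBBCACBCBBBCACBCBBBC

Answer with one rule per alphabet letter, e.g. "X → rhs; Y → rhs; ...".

  step 2 ⇒ step 3: BBBBBBBCACBCACBC ⇒ BB·BB·BB·BB·BB·BB·BB·BC·AC·BC·BB·BC·AC·BC·BB·BC
    A ↦ AC
    B ↦ BB
    C ↦ BC

A->AC, B->BB, C->BC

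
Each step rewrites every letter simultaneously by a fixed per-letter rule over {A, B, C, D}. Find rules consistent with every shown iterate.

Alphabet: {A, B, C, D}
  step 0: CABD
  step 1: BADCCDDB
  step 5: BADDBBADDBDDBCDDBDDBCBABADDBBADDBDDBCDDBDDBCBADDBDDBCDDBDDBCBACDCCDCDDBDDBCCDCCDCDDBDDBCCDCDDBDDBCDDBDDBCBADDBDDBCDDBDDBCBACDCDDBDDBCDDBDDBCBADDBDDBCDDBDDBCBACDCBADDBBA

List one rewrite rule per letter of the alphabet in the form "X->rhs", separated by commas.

  step 0 ⇒ step 1: CABD ⇒ BA·DC·C·DDB
    A ↦ DC
    B ↦ C
    C ↦ BA
    D ↦ DDB

A->DC, B->C, C->BA, D->DDB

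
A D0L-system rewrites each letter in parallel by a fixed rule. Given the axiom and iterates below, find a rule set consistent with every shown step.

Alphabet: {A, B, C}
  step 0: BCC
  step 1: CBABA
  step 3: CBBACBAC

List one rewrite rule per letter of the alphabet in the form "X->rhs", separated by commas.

  step 0 ⇒ step 1: BCC ⇒ C·BA·BA
    B ↦ C
    C ↦ BA
    A ↦ B  (constrained at step 1)

A->B, B->C, C->BA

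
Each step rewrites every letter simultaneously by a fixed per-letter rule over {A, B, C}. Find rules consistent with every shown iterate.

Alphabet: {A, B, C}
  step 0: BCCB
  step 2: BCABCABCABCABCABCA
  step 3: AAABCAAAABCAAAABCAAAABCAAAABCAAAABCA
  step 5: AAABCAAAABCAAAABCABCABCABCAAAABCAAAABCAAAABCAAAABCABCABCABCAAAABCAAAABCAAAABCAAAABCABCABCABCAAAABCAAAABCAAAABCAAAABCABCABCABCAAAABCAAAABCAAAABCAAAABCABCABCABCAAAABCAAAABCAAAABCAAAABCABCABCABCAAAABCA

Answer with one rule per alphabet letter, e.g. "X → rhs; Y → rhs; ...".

A->BCA, B->AA, C->A

  step 2 ⇒ step 3: BCABCABCABCABCABCA ⇒ AA·A·BCA·AA·A·BCA·AA·A·BCA·AA·A·BCA·AA·A·BCA·AA·A·BCA
    A ↦ BCA
    B ↦ AA
    C ↦ A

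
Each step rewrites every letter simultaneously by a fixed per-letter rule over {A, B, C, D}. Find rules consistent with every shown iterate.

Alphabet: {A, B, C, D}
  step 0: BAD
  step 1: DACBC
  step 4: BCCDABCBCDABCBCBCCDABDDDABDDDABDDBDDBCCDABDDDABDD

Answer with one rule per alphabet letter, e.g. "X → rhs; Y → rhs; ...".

A->C, B->DA, C->BDD, D->BC

  step 0 ⇒ step 1: BAD ⇒ DA·C·BC
    A ↦ C
    B ↦ DA
    D ↦ BC
    C ↦ BDD  (constrained at step 1)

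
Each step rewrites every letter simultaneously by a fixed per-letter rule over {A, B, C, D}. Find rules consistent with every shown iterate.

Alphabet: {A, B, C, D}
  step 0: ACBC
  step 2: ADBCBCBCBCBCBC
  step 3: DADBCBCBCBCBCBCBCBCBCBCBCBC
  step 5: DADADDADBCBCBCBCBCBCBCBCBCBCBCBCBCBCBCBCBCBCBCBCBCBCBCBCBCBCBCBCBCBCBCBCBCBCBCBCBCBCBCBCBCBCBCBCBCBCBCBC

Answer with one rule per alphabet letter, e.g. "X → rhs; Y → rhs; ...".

A->D, B->BC, C->BC, D->AD

  step 2 ⇒ step 3: ADBCBCBCBCBCBC ⇒ D·AD·BC·BC·BC·BC·BC·BC·BC·BC·BC·BC·BC·BC
    A ↦ D
    B ↦ BC
    C ↦ BC
    D ↦ AD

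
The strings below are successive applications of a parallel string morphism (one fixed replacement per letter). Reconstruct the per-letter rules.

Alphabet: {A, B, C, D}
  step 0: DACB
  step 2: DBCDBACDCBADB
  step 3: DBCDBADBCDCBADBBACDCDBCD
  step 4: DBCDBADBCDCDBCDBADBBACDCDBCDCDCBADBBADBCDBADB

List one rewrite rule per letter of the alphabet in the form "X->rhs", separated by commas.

  step 3 ⇒ step 4: DBCDBADBCDCBADBBACDCDBCD ⇒ DB·CD·BA·DB·CD·C·DB·CD·BA·DB·BA·CD·C·DB·CD·CD·C·BA·DB·BA·DB·CD·BA·DB
    A ↦ C
    B ↦ CD
    C ↦ BA
    D ↦ DB

A->C, B->CD, C->BA, D->DB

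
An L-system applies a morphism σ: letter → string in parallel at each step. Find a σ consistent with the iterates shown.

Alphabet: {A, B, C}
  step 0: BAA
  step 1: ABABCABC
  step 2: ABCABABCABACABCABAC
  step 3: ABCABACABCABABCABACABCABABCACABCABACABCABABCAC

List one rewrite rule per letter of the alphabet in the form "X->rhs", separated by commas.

  step 2 ⇒ step 3: ABCABABCABACABCABAC ⇒ ABC·AB·AC·ABC·AB·ABC·AB·AC·ABC·AB·ABC·AC·ABC·AB·AC·ABC·AB·ABC·AC
    A ↦ ABC
    B ↦ AB
    C ↦ AC

A->ABC, B->AB, C->AC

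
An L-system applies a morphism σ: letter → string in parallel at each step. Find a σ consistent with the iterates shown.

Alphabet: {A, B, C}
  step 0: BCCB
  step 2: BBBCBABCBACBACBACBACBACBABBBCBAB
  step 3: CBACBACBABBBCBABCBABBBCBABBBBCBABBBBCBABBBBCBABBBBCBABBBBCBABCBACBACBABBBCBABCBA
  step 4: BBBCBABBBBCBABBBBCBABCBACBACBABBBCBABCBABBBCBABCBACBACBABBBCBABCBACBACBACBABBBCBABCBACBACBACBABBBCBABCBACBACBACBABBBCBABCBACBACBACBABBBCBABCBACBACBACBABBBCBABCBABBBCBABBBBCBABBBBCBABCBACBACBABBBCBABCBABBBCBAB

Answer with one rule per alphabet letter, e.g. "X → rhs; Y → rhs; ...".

A->B, B->CBA, C->BBB

  step 3 ⇒ step 4: CBACBACBABBBCBABCBABBBCBABBBBCBABBBBCBABBBBCBABBBBCBABBBBCBABCBACBACBABBBCBABCBA ⇒ BBB·CBA·B·BBB·CBA·B·BBB·CBA·B·CBA·CBA·CBA·BBB·CBA·B·CBA·BBB·CBA·B·CBA·CBA·CBA·BBB·CBA·B·CBA·CBA·CBA·CBA·BBB·CBA·B·CBA·CBA·CBA·CBA·BBB·CBA·B·CBA·CBA·CBA·CBA·BBB·CBA·B·CBA·CBA·CBA·CBA·BBB·CBA·B·CBA·CBA·CBA·CBA·BBB·CBA·B·CBA·BBB·CBA·B·BBB·CBA·B·BBB·CBA·B·CBA·CBA·CBA·BBB·CBA·B·CBA·BBB·CBA·B
    A ↦ B
    B ↦ CBA
    C ↦ BBB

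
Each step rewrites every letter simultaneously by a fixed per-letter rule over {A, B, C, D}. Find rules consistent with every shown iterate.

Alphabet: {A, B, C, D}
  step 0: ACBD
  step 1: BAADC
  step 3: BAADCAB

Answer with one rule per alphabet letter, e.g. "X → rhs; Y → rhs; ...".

  step 0 ⇒ step 1: ACBD ⇒ B·A·A·DC
    A ↦ B
    B ↦ A
    C ↦ A
    D ↦ DC

A->B, B->A, C->A, D->DC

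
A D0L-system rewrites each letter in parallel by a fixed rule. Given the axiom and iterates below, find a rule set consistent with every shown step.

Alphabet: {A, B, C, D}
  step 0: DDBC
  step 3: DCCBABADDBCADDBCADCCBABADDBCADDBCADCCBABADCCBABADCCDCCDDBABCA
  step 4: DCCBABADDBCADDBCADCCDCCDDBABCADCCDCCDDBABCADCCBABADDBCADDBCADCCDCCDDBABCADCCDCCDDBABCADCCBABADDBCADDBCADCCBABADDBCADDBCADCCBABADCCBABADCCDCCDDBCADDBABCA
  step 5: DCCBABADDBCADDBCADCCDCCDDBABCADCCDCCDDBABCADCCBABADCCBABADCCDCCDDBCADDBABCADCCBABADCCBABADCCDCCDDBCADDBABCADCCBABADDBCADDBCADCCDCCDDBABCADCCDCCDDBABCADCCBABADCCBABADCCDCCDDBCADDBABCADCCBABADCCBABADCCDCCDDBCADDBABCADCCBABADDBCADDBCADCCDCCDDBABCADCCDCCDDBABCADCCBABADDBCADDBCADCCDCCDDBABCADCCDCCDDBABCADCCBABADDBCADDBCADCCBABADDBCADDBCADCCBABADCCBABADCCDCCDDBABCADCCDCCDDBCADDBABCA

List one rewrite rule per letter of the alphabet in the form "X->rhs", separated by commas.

  step 4 ⇒ step 5: DCCBABADDBCADDBCADCCDCCDDBABCADCCDCCDDBABCADCCBABADDBCADDBCADCCDCCDDBABCADCCDCCDDBABCADCCBABADDBCADDBCADCCBABADDBCADDBCADCCBABADCCBABADCCDCCDDBCADDBABCA ⇒ DCC·BA·BA·DD·BCA·DD·BCA·DCC·DCC·DD·BA·BCA·DCC·DCC·DD·BA·BCA·DCC·BA·BA·DCC·BA·BA·DCC·DCC·DD·BCA·DD·BA·BCA·DCC·BA·BA·DCC·BA·BA·DCC·DCC·DD·BCA·DD·BA·BCA·DCC·BA·BA·DD·BCA·DD·BCA·DCC·DCC·DD·BA·BCA·DCC·DCC·DD·BA·BCA·DCC·BA·BA·DCC·BA·BA·DCC·DCC·DD·BCA·DD·BA·BCA·DCC·BA·BA·DCC·BA·BA·DCC·DCC·DD·BCA·DD·BA·BCA·DCC·BA·BA·DD·BCA·DD·BCA·DCC·DCC·DD·BA·BCA·DCC·DCC·DD·BA·BCA·DCC·BA·BA·DD·BCA·DD·BCA·DCC·DCC·DD·BA·BCA·DCC·DCC·DD·BA·BCA·DCC·BA·BA·DD·BCA·DD·BCA·DCC·BA·BA·DD·BCA·DD·BCA·DCC·BA·BA·DCC·BA·BA·DCC·DCC·DD·BA·BCA·DCC·DCC·DD·BCA·DD·BA·BCA
    A ↦ BCA
    B ↦ DD
    C ↦ BA
    D ↦ DCC

A->BCA, B->DD, C->BA, D->DCC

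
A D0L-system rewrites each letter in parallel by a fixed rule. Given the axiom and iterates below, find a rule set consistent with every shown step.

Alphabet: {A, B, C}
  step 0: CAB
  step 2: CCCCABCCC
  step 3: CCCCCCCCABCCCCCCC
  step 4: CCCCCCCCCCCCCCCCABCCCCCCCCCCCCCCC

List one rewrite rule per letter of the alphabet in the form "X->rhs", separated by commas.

A->AB, B->C, C->CC

  step 3 ⇒ step 4: CCCCCCCCABCCCCCCC ⇒ CC·CC·CC·CC·CC·CC·CC·CC·AB·C·CC·CC·CC·CC·CC·CC·CC
    A ↦ AB
    B ↦ C
    C ↦ CC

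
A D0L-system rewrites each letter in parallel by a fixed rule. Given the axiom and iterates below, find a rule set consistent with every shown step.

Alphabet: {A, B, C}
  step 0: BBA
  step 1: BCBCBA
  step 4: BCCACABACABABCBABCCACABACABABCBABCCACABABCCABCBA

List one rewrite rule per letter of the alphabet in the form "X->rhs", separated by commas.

  step 0 ⇒ step 1: BBA ⇒ BC·BC·BA
    A ↦ BA
    B ↦ BC
    C ↦ CA  (constrained at step 1)

A->BA, B->BC, C->CA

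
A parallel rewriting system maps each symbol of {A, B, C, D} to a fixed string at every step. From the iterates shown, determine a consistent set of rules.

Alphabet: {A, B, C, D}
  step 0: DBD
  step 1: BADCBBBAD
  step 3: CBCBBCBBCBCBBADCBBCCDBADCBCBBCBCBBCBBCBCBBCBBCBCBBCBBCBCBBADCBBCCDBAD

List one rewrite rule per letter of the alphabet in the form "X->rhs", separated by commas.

  step 0 ⇒ step 1: DBD ⇒ BAD·CBB·BAD
    B ↦ CBB
    D ↦ BAD
    A ↦ CCD  (constrained at step 1)
    C ↦ CB  (constrained at step 1)

A->CCD, B->CBB, C->CB, D->BAD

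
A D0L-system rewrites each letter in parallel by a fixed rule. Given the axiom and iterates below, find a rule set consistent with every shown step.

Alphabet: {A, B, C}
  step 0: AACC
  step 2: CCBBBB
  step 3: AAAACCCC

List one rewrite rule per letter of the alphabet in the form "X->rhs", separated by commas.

A->B, B->C, C->AA

  step 2 ⇒ step 3: CCBBBB ⇒ AA·AA·C·C·C·C
    B ↦ C
    C ↦ AA
    A ↦ B  (constrained at step 0)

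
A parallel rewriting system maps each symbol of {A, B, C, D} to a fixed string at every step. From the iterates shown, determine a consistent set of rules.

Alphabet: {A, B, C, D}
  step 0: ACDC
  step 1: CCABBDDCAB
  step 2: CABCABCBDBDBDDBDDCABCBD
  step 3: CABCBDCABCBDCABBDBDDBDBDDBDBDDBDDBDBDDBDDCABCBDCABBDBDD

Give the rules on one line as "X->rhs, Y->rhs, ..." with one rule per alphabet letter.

  step 2 ⇒ step 3: CABCABCBDBDBDDBDDCABCBD ⇒ CAB·C·BD·CAB·C·BD·CAB·BD·BDD·BD·BDD·BD·BDD·BDD·BD·BDD·BDD·CAB·C·BD·CAB·BD·BDD
    A ↦ C
    B ↦ BD
    C ↦ CAB
    D ↦ BDD

A->C, B->BD, C->CAB, D->BDD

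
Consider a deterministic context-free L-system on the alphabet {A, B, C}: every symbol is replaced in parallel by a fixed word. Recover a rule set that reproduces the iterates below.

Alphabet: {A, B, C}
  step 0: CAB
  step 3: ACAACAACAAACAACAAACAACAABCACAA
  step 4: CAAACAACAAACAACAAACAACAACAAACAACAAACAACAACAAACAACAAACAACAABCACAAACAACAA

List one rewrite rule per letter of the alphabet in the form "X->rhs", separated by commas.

A->CAA, B->BC, C->A

  step 3 ⇒ step 4: ACAACAACAAACAACAAACAACAABCACAA ⇒ CAA·A·CAA·CAA·A·CAA·CAA·A·CAA·CAA·CAA·A·CAA·CAA·A·CAA·CAA·CAA·A·CAA·CAA·A·CAA·CAA·BC·A·CAA·A·CAA·CAA
    A ↦ CAA
    B ↦ BC
    C ↦ A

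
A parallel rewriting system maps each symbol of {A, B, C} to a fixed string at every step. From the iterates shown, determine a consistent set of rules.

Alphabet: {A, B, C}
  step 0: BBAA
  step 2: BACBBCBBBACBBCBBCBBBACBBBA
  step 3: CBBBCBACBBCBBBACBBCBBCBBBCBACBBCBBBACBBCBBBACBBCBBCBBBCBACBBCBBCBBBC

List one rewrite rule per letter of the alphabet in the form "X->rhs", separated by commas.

A->BC, B->CBB, C->BA

  step 2 ⇒ step 3: BACBBCBBBACBBCBBCBBBACBBBA ⇒ CBB·BC·BA·CBB·CBB·BA·CBB·CBB·CBB·BC·BA·CBB·CBB·BA·CBB·CBB·BA·CBB·CBB·CBB·BC·BA·CBB·CBB·CBB·BC
    A ↦ BC
    B ↦ CBB
    C ↦ BA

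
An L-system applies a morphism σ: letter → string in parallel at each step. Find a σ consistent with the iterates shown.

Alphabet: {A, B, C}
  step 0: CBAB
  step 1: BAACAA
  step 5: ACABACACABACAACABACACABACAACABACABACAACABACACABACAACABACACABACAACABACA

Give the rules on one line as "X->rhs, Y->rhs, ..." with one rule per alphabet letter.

  step 0 ⇒ step 1: CBAB ⇒ BA·A·CA·A
    A ↦ CA
    B ↦ A
    C ↦ BA

A->CA, B->A, C->BA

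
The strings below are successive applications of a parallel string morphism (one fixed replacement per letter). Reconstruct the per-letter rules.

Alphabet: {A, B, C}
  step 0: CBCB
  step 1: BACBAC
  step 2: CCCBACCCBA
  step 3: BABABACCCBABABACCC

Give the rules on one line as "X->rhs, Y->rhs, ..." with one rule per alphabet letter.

A->CC, B->C, C->BA

  step 2 ⇒ step 3: CCCBACCCBA ⇒ BA·BA·BA·C·CC·BA·BA·BA·C·CC
    A ↦ CC
    B ↦ C
    C ↦ BA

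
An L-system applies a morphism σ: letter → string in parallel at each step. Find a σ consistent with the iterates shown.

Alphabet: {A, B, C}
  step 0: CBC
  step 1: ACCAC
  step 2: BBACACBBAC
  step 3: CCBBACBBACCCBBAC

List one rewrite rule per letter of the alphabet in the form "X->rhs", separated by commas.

  step 2 ⇒ step 3: BBACACBBAC ⇒ C·C·BB·AC·BB·AC·C·C·BB·AC
    A ↦ BB
    B ↦ C
    C ↦ AC

A->BB, B->C, C->AC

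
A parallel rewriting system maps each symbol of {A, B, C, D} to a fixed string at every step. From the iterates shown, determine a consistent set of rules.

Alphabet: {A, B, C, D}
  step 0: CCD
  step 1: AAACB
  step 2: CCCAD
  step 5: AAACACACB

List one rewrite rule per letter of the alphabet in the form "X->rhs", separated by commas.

A->C, B->D, C->A, D->ACB

  step 1 ⇒ step 2: AAACB ⇒ C·C·C·A·D
    A ↦ C
    B ↦ D
    C ↦ A
  step 0 ⇒ step 1: CCD ⇒ A·A·ACB
    D ↦ ACB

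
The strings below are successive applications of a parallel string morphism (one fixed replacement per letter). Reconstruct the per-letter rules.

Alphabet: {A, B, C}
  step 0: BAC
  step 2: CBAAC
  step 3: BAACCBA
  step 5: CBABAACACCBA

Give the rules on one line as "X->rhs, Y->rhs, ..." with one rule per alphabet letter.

  step 2 ⇒ step 3: CBAAC ⇒ BA·A·C·C·BA
    A ↦ C
    B ↦ A
    C ↦ BA

A->C, B->A, C->BA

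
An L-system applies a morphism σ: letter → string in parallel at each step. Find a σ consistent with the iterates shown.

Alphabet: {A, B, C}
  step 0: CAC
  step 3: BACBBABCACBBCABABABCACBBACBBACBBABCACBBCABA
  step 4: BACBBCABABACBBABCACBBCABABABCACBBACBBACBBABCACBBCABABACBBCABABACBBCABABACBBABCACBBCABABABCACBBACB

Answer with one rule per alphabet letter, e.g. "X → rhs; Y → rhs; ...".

A->CB, B->BA, C->BCA

  step 3 ⇒ step 4: BACBBABCACBBCABABABCACBBACBBACBBABCACBBCABA ⇒ BA·CB·BCA·BA·BA·CB·BA·BCA·CB·BCA·BA·BA·BCA·CB·BA·CB·BA·CB·BA·BCA·CB·BCA·BA·BA·CB·BCA·BA·BA·CB·BCA·BA·BA·CB·BA·BCA·CB·BCA·BA·BA·BCA·CB·BA·CB
    A ↦ CB
    B ↦ BA
    C ↦ BCA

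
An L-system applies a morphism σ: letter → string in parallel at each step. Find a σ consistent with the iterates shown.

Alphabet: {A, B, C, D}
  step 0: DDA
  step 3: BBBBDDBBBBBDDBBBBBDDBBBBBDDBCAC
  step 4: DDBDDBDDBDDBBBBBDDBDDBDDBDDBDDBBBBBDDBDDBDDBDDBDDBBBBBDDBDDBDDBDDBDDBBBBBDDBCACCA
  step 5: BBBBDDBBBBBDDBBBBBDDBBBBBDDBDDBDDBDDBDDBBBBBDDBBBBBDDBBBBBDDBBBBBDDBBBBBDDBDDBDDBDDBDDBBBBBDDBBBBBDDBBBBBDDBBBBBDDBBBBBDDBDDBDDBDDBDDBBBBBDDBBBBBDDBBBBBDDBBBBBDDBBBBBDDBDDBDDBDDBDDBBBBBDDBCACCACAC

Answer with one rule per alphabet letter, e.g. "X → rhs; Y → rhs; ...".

A->C, B->DDB, C->CA, D->BB

  step 4 ⇒ step 5: DDBDDBDDBDDBBBBBDDBDDBDDBDDBDDBBBBBDDBDDBDDBDDBDDBBBBBDDBDDBDDBDDBDDBBBBBDDBCACCA ⇒ BB·BB·DDB·BB·BB·DDB·BB·BB·DDB·BB·BB·DDB·DDB·DDB·DDB·DDB·BB·BB·DDB·BB·BB·DDB·BB·BB·DDB·BB·BB·DDB·BB·BB·DDB·DDB·DDB·DDB·DDB·BB·BB·DDB·BB·BB·DDB·BB·BB·DDB·BB·BB·DDB·BB·BB·DDB·DDB·DDB·DDB·DDB·BB·BB·DDB·BB·BB·DDB·BB·BB·DDB·BB·BB·DDB·BB·BB·DDB·DDB·DDB·DDB·DDB·BB·BB·DDB·CA·C·CA·CA·C
    A ↦ C
    B ↦ DDB
    C ↦ CA
    D ↦ BB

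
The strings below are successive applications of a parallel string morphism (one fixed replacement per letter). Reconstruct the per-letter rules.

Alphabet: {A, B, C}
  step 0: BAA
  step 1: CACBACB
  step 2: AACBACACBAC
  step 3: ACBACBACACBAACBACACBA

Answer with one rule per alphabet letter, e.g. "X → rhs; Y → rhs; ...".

  step 2 ⇒ step 3: AACBACACBAC ⇒ ACB·ACB·A·C·ACB·A·ACB·A·C·ACB·A
    A ↦ ACB
    B ↦ C
    C ↦ A

A->ACB, B->C, C->A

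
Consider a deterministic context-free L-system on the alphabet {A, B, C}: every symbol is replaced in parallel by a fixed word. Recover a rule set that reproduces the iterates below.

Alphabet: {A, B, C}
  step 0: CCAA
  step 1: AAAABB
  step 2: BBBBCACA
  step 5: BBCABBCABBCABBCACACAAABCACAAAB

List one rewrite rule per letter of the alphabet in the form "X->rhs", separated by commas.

  step 1 ⇒ step 2: AAAABB ⇒ B·B·B·B·CA·CA
    A ↦ B
    B ↦ CA
  step 0 ⇒ step 1: CCAA ⇒ AA·AA·B·B
    C ↦ AA

A->B, B->CA, C->AA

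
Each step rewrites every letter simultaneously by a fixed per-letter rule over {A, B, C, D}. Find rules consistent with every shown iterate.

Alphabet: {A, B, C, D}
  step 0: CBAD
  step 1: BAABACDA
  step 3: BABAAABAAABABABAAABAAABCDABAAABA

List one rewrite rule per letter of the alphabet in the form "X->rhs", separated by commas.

  step 0 ⇒ step 1: CBAD ⇒ B·AA·BA·CDA
    A ↦ BA
    B ↦ AA
    C ↦ B
    D ↦ CDA

A->BA, B->AA, C->B, D->CDA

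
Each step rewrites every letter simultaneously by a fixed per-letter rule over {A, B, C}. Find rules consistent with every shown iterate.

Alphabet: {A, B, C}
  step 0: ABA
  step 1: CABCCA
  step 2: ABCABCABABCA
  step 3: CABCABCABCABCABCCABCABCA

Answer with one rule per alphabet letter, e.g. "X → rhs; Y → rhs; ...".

  step 2 ⇒ step 3: ABCABCABABCA ⇒ CA·BC·AB·CA·BC·AB·CA·BC·CA·BC·AB·CA
    A ↦ CA
    B ↦ BC
    C ↦ AB

A->CA, B->BC, C->AB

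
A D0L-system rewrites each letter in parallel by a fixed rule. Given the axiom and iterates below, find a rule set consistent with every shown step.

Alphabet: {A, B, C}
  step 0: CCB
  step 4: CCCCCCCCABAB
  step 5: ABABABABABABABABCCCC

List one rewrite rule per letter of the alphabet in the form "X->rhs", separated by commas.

  step 4 ⇒ step 5: CCCCCCCCABAB ⇒ AB·AB·AB·AB·AB·AB·AB·AB·C·C·C·C
    A ↦ C
    B ↦ C
    C ↦ AB

A->C, B->C, C->AB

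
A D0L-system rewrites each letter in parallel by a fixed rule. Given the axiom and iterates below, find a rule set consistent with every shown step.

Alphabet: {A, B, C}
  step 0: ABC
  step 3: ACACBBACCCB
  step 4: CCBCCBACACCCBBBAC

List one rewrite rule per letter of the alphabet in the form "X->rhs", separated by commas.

A->CC, B->AC, C->B

  step 3 ⇒ step 4: ACACBBACCCB ⇒ CC·B·CC·B·AC·AC·CC·B·B·B·AC
    A ↦ CC
    B ↦ AC
    C ↦ B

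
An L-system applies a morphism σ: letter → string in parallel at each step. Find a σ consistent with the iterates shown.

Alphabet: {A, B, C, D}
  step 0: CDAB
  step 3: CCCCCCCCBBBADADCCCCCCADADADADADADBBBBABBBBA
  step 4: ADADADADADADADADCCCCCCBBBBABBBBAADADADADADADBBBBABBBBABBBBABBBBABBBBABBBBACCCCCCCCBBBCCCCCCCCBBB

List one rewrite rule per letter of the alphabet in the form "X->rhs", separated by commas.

A->BBB, B->CC, C->AD, D->BA

  step 3 ⇒ step 4: CCCCCCCCBBBADADCCCCCCADADADADADADBBBBABBBBA ⇒ AD·AD·AD·AD·AD·AD·AD·AD·CC·CC·CC·BBB·BA·BBB·BA·AD·AD·AD·AD·AD·AD·BBB·BA·BBB·BA·BBB·BA·BBB·BA·BBB·BA·BBB·BA·CC·CC·CC·CC·BBB·CC·CC·CC·CC·BBB
    A ↦ BBB
    B ↦ CC
    C ↦ AD
    D ↦ BA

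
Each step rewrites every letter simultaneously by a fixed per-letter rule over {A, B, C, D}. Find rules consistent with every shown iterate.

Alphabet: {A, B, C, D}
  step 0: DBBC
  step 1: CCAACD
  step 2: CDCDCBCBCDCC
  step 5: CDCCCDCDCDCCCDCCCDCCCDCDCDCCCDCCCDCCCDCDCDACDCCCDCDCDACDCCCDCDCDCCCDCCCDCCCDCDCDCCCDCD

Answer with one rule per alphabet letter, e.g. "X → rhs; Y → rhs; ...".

  step 1 ⇒ step 2: CCAACD ⇒ CD·CD·CB·CB·CD·CC
    A ↦ CB
    C ↦ CD
    D ↦ CC
  step 0 ⇒ step 1: DBBC ⇒ CC·A·A·CD
    B ↦ A

A->CB, B->A, C->CD, D->CC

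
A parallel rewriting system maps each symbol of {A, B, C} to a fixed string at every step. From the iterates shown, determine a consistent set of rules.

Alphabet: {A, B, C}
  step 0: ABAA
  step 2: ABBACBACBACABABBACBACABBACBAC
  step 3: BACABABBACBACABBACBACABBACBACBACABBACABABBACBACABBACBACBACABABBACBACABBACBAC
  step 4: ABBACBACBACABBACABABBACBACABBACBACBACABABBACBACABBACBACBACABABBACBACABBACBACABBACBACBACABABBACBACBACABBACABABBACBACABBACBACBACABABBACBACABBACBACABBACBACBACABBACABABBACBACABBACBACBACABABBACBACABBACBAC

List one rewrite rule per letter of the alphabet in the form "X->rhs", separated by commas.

A->BAC, B->AB, C->BAC

  step 3 ⇒ step 4: BACABABBACBACABBACBACABBACBACBACABBACABABBACBACABBACBACBACABABBACBACABBACBAC ⇒ AB·BAC·BAC·BAC·AB·BAC·AB·AB·BAC·BAC·AB·BAC·BAC·BAC·AB·AB·BAC·BAC·AB·BAC·BAC·BAC·AB·AB·BAC·BAC·AB·BAC·BAC·AB·BAC·BAC·BAC·AB·AB·BAC·BAC·BAC·AB·BAC·AB·AB·BAC·BAC·AB·BAC·BAC·BAC·AB·AB·BAC·BAC·AB·BAC·BAC·AB·BAC·BAC·BAC·AB·BAC·AB·AB·BAC·BAC·AB·BAC·BAC·BAC·AB·AB·BAC·BAC·AB·BAC·BAC
    A ↦ BAC
    B ↦ AB
    C ↦ BAC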